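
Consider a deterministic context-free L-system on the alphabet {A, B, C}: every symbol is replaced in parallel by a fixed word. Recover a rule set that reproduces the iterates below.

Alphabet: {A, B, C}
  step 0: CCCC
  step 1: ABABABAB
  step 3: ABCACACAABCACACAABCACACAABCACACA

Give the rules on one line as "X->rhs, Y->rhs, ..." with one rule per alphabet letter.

  step 0 ⇒ step 1: CCCC ⇒ AB·AB·AB·AB
    C ↦ AB
    A ↦ CA  (constrained at step 1)
    B ↦ AA  (constrained at step 1)

A->CA, B->AA, C->AB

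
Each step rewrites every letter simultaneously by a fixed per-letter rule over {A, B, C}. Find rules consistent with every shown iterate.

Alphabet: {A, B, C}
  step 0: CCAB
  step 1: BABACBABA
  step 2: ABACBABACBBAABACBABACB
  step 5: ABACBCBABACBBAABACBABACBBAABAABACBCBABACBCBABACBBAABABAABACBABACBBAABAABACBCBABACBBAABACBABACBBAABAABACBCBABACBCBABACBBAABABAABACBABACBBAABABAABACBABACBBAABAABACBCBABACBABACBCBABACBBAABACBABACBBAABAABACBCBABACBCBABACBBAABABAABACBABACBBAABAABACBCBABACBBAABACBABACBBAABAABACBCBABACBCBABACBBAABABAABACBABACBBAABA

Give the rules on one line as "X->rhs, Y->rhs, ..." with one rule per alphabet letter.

A->CB, B->ABA, C->BA

  step 1 ⇒ step 2: BABACBABA ⇒ ABA·CB·ABA·CB·BA·ABA·CB·ABA·CB
    A ↦ CB
    B ↦ ABA
    C ↦ BA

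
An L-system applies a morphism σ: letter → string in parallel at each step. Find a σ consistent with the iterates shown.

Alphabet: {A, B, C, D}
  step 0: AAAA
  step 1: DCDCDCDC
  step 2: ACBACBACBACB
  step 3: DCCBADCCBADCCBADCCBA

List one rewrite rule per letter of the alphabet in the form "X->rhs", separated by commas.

A->DC, B->A, C->CB, D->A

  step 2 ⇒ step 3: ACBACBACBACB ⇒ DC·CB·A·DC·CB·A·DC·CB·A·DC·CB·A
    A ↦ DC
    B ↦ A
    C ↦ CB
  step 1 ⇒ step 2: DCDCDCDC ⇒ A·CB·A·CB·A·CB·A·CB
    D ↦ A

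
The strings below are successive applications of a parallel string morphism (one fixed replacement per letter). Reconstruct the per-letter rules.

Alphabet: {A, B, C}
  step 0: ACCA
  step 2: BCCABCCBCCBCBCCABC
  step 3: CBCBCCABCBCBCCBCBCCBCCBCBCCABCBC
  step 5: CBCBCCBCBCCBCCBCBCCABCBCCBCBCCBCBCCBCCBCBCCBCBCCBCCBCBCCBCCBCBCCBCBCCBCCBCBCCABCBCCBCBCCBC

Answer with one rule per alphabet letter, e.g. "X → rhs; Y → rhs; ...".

A->CAB, B->C, C->BC

  step 2 ⇒ step 3: BCCABCCBCCBCBCCABC ⇒ C·BC·BC·CAB·C·BC·BC·C·BC·BC·C·BC·C·BC·BC·CAB·C·BC
    A ↦ CAB
    B ↦ C
    C ↦ BC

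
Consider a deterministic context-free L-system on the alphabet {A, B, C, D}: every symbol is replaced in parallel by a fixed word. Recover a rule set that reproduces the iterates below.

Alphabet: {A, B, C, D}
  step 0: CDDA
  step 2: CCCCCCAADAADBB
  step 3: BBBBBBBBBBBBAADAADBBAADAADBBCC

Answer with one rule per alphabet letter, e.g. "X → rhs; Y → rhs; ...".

  step 2 ⇒ step 3: CCCCCCAADAADBB ⇒ BB·BB·BB·BB·BB·BB·AAD·AAD·BB·AAD·AAD·BB·C·C
    A ↦ AAD
    B ↦ C
    C ↦ BB
    D ↦ BB

A->AAD, B->C, C->BB, D->BB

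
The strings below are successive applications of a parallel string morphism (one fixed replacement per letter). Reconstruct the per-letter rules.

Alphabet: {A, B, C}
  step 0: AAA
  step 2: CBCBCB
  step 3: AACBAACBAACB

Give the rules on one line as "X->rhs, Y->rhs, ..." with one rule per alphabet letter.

  step 2 ⇒ step 3: CBCBCB ⇒ AA·CB·AA·CB·AA·CB
    B ↦ CB
    C ↦ AA
    A ↦ B  (constrained at step 0)

A->B, B->CB, C->AA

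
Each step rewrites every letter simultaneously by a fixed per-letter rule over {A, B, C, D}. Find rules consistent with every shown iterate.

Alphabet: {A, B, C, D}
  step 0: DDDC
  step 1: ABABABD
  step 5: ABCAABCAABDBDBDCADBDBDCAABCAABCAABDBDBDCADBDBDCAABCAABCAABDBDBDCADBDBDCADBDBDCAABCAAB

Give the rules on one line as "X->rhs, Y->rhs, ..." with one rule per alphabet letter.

A->BD, B->CA, C->D, D->AB

  step 0 ⇒ step 1: DDDC ⇒ AB·AB·AB·D
    C ↦ D
    D ↦ AB
    A ↦ BD  (constrained at step 1)
    B ↦ CA  (constrained at step 1)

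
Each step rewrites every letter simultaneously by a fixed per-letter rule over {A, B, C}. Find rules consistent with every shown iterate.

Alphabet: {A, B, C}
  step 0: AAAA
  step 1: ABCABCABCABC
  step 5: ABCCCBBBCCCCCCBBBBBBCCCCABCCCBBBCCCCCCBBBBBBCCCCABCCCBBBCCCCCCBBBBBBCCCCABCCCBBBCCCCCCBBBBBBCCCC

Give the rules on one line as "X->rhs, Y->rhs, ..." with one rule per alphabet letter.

A->ABC, B->CC, C->B

  step 0 ⇒ step 1: AAAA ⇒ ABC·ABC·ABC·ABC
    A ↦ ABC
    B ↦ CC  (constrained at step 1)
    C ↦ B  (constrained at step 1)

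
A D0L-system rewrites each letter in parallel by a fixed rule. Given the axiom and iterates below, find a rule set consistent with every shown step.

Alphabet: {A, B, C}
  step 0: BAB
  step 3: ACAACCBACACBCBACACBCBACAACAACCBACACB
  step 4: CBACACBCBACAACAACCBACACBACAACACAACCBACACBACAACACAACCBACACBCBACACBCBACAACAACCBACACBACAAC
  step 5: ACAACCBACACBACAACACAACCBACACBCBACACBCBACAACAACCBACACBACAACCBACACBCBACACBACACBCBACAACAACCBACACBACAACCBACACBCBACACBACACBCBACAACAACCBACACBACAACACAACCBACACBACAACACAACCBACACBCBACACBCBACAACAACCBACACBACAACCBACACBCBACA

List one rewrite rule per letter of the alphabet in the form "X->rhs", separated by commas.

A->CB, B->AC, C->ACA

  step 4 ⇒ step 5: CBACACBCBACAACAACCBACACBACAACACAACCBACACBACAACACAACCBACACBCBACACBCBACAACAACCBACACBACAAC ⇒ ACA·AC·CB·ACA·CB·ACA·AC·ACA·AC·CB·ACA·CB·CB·ACA·CB·CB·ACA·ACA·AC·CB·ACA·CB·ACA·AC·CB·ACA·CB·CB·ACA·CB·ACA·CB·CB·ACA·ACA·AC·CB·ACA·CB·ACA·AC·CB·ACA·CB·CB·ACA·CB·ACA·CB·CB·ACA·ACA·AC·CB·ACA·CB·ACA·AC·ACA·AC·CB·ACA·CB·ACA·AC·ACA·AC·CB·ACA·CB·CB·ACA·CB·CB·ACA·ACA·AC·CB·ACA·CB·ACA·AC·CB·ACA·CB·CB·ACA
    A ↦ CB
    B ↦ AC
    C ↦ ACA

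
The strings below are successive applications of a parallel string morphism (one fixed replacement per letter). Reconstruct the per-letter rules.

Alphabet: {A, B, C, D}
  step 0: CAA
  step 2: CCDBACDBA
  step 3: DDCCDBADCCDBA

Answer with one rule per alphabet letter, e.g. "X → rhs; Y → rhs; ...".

  step 2 ⇒ step 3: CCDBACDBA ⇒ D·D·C·CD·BA·D·C·CD·BA
    A ↦ BA
    B ↦ CD
    C ↦ D
    D ↦ C

A->BA, B->CD, C->D, D->C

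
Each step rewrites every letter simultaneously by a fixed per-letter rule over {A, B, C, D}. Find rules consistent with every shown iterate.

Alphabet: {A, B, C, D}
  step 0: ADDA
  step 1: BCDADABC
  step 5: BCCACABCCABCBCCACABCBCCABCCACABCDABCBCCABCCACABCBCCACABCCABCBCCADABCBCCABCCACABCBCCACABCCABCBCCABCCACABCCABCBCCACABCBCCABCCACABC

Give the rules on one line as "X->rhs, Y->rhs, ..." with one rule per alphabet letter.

  step 0 ⇒ step 1: ADDA ⇒ BC·DA·DA·BC
    A ↦ BC
    D ↦ DA
    B ↦ BC  (constrained at step 1)
    C ↦ CA  (constrained at step 1)

A->BC, B->BC, C->CA, D->DA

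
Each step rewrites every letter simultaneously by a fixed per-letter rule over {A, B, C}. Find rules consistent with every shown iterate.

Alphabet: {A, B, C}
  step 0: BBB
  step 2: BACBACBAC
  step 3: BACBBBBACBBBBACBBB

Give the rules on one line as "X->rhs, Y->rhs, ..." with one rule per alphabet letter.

  step 2 ⇒ step 3: BACBACBAC ⇒ BA·C·BBB·BA·C·BBB·BA·C·BBB
    A ↦ C
    B ↦ BA
    C ↦ BBB

A->C, B->BA, C->BBB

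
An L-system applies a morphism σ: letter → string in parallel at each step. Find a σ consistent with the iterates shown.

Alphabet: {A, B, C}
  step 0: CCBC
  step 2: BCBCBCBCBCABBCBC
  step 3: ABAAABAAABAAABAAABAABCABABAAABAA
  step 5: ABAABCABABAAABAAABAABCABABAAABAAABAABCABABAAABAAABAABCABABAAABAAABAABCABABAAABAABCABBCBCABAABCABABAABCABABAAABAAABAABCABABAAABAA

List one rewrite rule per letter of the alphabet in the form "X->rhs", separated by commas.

  step 2 ⇒ step 3: BCBCBCBCBCABBCBC ⇒ AB·AA·AB·AA·AB·AA·AB·AA·AB·AA·BC·AB·AB·AA·AB·AA
    A ↦ BC
    B ↦ AB
    C ↦ AA

A->BC, B->AB, C->AA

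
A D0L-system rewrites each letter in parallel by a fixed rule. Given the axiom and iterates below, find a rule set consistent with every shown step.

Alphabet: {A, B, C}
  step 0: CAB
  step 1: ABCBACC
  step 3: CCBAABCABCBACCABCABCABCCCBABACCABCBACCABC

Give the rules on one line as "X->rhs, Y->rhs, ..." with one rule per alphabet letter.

A->BA, B->CC, C->ABC

  step 0 ⇒ step 1: CAB ⇒ ABC·BA·CC
    A ↦ BA
    B ↦ CC
    C ↦ ABC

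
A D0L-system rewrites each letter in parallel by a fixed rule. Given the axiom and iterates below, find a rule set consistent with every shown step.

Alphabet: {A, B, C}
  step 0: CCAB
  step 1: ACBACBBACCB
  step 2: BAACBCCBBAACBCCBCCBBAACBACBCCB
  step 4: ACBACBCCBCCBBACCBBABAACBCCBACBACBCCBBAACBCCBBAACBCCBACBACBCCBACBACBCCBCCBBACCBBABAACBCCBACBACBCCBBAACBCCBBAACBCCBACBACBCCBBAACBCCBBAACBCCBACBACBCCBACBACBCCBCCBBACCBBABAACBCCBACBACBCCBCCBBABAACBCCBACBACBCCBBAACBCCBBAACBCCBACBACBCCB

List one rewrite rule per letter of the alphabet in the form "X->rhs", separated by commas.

A->BA, B->CCB, C->ACB

  step 1 ⇒ step 2: ACBACBBACCB ⇒ BA·ACB·CCB·BA·ACB·CCB·CCB·BA·ACB·ACB·CCB
    A ↦ BA
    B ↦ CCB
    C ↦ ACB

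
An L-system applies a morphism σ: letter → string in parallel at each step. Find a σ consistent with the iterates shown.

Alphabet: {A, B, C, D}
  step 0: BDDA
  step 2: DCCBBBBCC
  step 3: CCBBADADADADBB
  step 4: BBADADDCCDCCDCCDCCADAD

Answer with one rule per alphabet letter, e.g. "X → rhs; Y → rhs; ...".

A->D, B->AD, C->B, D->CC

  step 3 ⇒ step 4: CCBBADADADADBB ⇒ B·B·AD·AD·D·CC·D·CC·D·CC·D·CC·AD·AD
    A ↦ D
    B ↦ AD
    C ↦ B
    D ↦ CC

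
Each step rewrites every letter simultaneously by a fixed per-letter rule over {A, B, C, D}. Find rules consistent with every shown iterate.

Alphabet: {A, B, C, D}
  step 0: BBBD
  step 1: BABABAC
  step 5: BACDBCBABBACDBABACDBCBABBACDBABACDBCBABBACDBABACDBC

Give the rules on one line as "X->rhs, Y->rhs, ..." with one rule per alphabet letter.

A->CD, B->BA, C->B, D->C

  step 0 ⇒ step 1: BBBD ⇒ BA·BA·BA·C
    B ↦ BA
    D ↦ C
    A ↦ CD  (constrained at step 1)
    C ↦ B  (constrained at step 1)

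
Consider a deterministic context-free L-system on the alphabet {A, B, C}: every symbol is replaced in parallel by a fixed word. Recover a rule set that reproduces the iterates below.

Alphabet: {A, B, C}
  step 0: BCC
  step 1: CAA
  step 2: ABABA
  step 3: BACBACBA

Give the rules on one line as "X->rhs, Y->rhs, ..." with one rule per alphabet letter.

  step 2 ⇒ step 3: ABABA ⇒ BA·C·BA·C·BA
    A ↦ BA
    B ↦ C
  step 0 ⇒ step 1: BCC ⇒ C·A·A
    C ↦ A

A->BA, B->C, C->A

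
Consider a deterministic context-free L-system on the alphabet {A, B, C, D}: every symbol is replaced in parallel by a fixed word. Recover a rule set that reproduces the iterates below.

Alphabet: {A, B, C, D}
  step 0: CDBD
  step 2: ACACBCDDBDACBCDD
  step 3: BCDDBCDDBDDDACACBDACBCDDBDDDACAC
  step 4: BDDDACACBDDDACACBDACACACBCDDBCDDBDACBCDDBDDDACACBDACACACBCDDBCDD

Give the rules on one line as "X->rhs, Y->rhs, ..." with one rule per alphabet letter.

  step 3 ⇒ step 4: BCDDBCDDBDDDACACBDACBCDDBDDDACAC ⇒ BD·DD·AC·AC·BD·DD·AC·AC·BD·AC·AC·AC·BC·DD·BC·DD·BD·AC·BC·DD·BD·DD·AC·AC·BD·AC·AC·AC·BC·DD·BC·DD
    A ↦ BC
    B ↦ BD
    C ↦ DD
    D ↦ AC

A->BC, B->BD, C->DD, D->AC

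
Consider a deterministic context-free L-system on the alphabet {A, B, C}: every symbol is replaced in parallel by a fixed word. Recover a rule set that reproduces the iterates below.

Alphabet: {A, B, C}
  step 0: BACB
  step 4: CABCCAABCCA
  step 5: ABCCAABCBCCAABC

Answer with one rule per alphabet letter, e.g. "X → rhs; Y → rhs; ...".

A->BC, B->C, C->A

  step 4 ⇒ step 5: CABCCAABCCA ⇒ A·BC·C·A·A·BC·BC·C·A·A·BC
    A ↦ BC
    B ↦ C
    C ↦ A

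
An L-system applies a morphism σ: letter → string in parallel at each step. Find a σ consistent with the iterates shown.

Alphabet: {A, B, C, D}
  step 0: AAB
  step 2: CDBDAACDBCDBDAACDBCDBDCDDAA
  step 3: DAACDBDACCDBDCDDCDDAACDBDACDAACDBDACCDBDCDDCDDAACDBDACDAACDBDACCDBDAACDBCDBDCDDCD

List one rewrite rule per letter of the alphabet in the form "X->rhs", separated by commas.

A->DCD, B->DAC, C->DAA, D->CDB

  step 2 ⇒ step 3: CDBDAACDBCDBDAACDBCDBDCDDAA ⇒ DAA·CDB·DAC·CDB·DCD·DCD·DAA·CDB·DAC·DAA·CDB·DAC·CDB·DCD·DCD·DAA·CDB·DAC·DAA·CDB·DAC·CDB·DAA·CDB·CDB·DCD·DCD
    A ↦ DCD
    B ↦ DAC
    C ↦ DAA
    D ↦ CDB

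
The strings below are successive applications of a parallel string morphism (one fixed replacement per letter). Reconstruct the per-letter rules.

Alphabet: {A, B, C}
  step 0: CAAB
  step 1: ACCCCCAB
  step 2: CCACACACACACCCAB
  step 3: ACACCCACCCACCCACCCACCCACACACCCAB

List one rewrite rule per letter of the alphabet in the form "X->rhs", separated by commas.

  step 2 ⇒ step 3: CCACACACACACCCAB ⇒ AC·AC·CC·AC·CC·AC·CC·AC·CC·AC·CC·AC·AC·AC·CC·AB
    A ↦ CC
    B ↦ AB
    C ↦ AC

A->CC, B->AB, C->AC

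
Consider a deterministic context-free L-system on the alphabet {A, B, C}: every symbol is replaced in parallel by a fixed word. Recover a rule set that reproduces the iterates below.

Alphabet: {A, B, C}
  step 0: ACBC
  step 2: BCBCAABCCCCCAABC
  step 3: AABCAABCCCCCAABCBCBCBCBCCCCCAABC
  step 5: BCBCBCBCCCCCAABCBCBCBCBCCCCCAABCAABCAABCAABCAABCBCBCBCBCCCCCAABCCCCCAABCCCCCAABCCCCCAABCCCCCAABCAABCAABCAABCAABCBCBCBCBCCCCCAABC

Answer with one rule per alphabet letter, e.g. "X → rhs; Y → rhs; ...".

  step 2 ⇒ step 3: BCBCAABCCCCCAABC ⇒ AA·BC·AA·BC·CC·CC·AA·BC·BC·BC·BC·BC·CC·CC·AA·BC
    A ↦ CC
    B ↦ AA
    C ↦ BC

A->CC, B->AA, C->BC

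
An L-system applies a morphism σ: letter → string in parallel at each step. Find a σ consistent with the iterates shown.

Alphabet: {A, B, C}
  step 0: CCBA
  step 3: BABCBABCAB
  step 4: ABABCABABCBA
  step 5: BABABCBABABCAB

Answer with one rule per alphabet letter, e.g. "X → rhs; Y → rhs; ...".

A->B, B->A, C->BC

  step 4 ⇒ step 5: ABABCABABCBA ⇒ B·A·B·A·BC·B·A·B·A·BC·A·B
    A ↦ B
    B ↦ A
    C ↦ BC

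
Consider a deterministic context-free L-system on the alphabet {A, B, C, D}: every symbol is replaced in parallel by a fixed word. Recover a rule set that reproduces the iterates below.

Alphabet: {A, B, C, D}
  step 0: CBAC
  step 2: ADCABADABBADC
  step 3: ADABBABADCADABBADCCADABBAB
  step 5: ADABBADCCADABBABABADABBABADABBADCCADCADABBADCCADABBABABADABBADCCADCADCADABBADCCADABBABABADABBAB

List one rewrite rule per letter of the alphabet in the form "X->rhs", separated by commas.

  step 2 ⇒ step 3: ADCABADABBADC ⇒ AD·ABB·AB·AD·C·AD·ABB·AD·C·C·AD·ABB·AB
    A ↦ AD
    B ↦ C
    C ↦ AB
    D ↦ ABB

A->AD, B->C, C->AB, D->ABB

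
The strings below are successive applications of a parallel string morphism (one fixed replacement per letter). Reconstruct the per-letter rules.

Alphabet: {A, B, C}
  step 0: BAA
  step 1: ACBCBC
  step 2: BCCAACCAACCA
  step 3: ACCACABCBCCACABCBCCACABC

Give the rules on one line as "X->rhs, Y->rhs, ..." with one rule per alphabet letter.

  step 2 ⇒ step 3: BCCAACCAACCA ⇒ AC·CA·CA·BC·BC·CA·CA·BC·BC·CA·CA·BC
    A ↦ BC
    B ↦ AC
    C ↦ CA

A->BC, B->AC, C->CA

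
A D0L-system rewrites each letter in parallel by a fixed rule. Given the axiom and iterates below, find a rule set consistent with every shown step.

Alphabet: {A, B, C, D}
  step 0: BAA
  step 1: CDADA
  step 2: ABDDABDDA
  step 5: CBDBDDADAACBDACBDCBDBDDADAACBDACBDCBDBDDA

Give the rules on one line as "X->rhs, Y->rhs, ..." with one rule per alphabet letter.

A->DA, B->C, C->A, D->BD

  step 1 ⇒ step 2: CDADA ⇒ A·BD·DA·BD·DA
    A ↦ DA
    C ↦ A
    D ↦ BD
  step 0 ⇒ step 1: BAA ⇒ C·DA·DA
    B ↦ C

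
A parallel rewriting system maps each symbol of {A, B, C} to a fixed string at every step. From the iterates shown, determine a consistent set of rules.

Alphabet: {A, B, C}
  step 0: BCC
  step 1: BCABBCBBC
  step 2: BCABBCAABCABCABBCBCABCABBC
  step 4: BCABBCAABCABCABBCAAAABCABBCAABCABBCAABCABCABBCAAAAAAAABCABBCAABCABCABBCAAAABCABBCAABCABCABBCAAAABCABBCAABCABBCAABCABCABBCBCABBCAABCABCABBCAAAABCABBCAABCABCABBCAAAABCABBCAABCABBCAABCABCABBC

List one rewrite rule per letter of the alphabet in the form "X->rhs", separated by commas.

  step 1 ⇒ step 2: BCABBCBBC ⇒ BCA·BBC·AA·BCA·BCA·BBC·BCA·BCA·BBC
    A ↦ AA
    B ↦ BCA
    C ↦ BBC

A->AA, B->BCA, C->BBC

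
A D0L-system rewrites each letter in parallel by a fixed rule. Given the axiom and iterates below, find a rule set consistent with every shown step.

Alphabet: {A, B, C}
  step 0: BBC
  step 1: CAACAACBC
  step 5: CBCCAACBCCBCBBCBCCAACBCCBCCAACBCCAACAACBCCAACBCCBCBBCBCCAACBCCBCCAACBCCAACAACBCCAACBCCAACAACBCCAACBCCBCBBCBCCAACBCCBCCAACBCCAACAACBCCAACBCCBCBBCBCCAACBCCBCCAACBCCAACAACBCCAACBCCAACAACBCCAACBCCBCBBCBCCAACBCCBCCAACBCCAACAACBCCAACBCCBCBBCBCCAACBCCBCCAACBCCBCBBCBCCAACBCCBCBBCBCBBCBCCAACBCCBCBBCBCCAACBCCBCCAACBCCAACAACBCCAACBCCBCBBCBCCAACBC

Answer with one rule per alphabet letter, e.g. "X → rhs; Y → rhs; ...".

A->B, B->CAA, C->CBC

  step 0 ⇒ step 1: BBC ⇒ CAA·CAA·CBC
    B ↦ CAA
    C ↦ CBC
    A ↦ B  (constrained at step 1)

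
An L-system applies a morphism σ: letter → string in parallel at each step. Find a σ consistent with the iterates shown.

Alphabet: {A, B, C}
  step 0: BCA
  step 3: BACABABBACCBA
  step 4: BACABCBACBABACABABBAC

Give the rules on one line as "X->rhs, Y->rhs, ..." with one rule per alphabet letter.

  step 3 ⇒ step 4: BACABABBACCBA ⇒ BA·C·AB·C·BA·C·BA·BA·C·AB·AB·BA·C
    A ↦ C
    B ↦ BA
    C ↦ AB

A->C, B->BA, C->AB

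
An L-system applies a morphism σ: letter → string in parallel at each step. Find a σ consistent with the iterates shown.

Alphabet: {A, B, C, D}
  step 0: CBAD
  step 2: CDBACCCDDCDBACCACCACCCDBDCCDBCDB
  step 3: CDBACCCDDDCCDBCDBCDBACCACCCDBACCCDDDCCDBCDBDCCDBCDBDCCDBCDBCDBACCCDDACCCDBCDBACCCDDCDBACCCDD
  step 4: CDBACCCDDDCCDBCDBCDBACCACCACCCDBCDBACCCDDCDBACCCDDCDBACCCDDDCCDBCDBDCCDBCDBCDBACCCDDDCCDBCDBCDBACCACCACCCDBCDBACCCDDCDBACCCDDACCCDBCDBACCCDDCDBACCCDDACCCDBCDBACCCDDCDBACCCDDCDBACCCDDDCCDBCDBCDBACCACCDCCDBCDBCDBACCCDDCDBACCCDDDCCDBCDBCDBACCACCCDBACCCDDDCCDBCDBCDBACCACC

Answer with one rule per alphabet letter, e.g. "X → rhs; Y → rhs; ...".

  step 3 ⇒ step 4: CDBACCCDDDCCDBCDBCDBACCACCCDBACCCDDDCCDBCDBDCCDBCDBDCCDBCDBCDBACCCDDACCCDBCDBACCCDDCDBACCCDD ⇒ CDB·ACC·CDD·DC·CDB·CDB·CDB·ACC·ACC·ACC·CDB·CDB·ACC·CDD·CDB·ACC·CDD·CDB·ACC·CDD·DC·CDB·CDB·DC·CDB·CDB·CDB·ACC·CDD·DC·CDB·CDB·CDB·ACC·ACC·ACC·CDB·CDB·ACC·CDD·CDB·ACC·CDD·ACC·CDB·CDB·ACC·CDD·CDB·ACC·CDD·ACC·CDB·CDB·ACC·CDD·CDB·ACC·CDD·CDB·ACC·CDD·DC·CDB·CDB·CDB·ACC·ACC·DC·CDB·CDB·CDB·ACC·CDD·CDB·ACC·CDD·DC·CDB·CDB·CDB·ACC·ACC·CDB·ACC·CDD·DC·CDB·CDB·CDB·ACC·ACC
    A ↦ DC
    B ↦ CDD
    C ↦ CDB
    D ↦ ACC

A->DC, B->CDD, C->CDB, D->ACC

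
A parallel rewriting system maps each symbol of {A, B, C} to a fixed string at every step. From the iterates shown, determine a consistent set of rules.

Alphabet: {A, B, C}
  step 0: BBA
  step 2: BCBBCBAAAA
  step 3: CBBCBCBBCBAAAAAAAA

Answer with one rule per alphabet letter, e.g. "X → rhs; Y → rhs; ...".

  step 2 ⇒ step 3: BCBBCBAAAA ⇒ CB·B·CB·CB·B·CB·AA·AA·AA·AA
    A ↦ AA
    B ↦ CB
    C ↦ B

A->AA, B->CB, C->B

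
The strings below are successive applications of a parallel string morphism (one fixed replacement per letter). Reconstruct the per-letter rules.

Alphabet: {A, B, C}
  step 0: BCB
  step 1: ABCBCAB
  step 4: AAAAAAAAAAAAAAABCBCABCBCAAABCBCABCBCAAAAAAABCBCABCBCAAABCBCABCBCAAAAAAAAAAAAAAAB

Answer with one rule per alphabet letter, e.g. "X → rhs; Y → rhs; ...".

A->AA, B->AB, C->CBC

  step 0 ⇒ step 1: BCB ⇒ AB·CBC·AB
    B ↦ AB
    C ↦ CBC
    A ↦ AA  (constrained at step 1)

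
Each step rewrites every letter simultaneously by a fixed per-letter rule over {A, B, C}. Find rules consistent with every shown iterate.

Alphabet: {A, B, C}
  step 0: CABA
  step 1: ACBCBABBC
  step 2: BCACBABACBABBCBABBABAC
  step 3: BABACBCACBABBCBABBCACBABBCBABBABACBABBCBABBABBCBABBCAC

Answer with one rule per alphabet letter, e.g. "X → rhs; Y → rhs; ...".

  step 2 ⇒ step 3: BCACBABACBABBCBABBABAC ⇒ BAB·AC·BC·AC·BAB·BC·BAB·BC·AC·BAB·BC·BAB·BAB·AC·BAB·BC·BAB·BAB·BC·BAB·BC·AC
    A ↦ BC
    B ↦ BAB
    C ↦ AC

A->BC, B->BAB, C->AC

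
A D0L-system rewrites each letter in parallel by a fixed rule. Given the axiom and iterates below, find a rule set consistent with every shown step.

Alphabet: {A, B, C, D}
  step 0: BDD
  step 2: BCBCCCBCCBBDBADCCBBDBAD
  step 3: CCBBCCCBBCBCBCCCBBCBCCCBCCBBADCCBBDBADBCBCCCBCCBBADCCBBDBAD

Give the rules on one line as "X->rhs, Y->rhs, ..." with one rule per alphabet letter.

A->BD, B->CCB, C->BC, D->BAD

  step 2 ⇒ step 3: BCBCCCBCCBBDBADCCBBDBAD ⇒ CCB·BC·CCB·BC·BC·BC·CCB·BC·BC·CCB·CCB·BAD·CCB·BD·BAD·BC·BC·CCB·CCB·BAD·CCB·BD·BAD
    A ↦ BD
    B ↦ CCB
    C ↦ BC
    D ↦ BAD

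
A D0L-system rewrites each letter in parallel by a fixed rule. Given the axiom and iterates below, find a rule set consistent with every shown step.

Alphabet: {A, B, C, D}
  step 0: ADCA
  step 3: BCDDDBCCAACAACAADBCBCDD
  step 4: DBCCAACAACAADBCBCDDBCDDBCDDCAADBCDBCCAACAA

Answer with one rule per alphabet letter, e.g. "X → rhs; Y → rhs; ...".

  step 3 ⇒ step 4: BCDDDBCCAACAACAADBCBCDD ⇒ D·BC·CAA·CAA·CAA·D·BC·BC·D·D·BC·D·D·BC·D·D·CAA·D·BC·D·BC·CAA·CAA
    A ↦ D
    B ↦ D
    C ↦ BC
    D ↦ CAA

A->D, B->D, C->BC, D->CAA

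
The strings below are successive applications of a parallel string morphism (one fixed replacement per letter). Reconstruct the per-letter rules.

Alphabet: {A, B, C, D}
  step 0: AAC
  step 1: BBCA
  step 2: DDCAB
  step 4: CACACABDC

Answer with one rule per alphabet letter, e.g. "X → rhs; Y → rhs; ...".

A->B, B->D, C->CA, D->C

  step 1 ⇒ step 2: BBCA ⇒ D·D·CA·B
    A ↦ B
    B ↦ D
    C ↦ CA
    D ↦ C  (constrained at step 2)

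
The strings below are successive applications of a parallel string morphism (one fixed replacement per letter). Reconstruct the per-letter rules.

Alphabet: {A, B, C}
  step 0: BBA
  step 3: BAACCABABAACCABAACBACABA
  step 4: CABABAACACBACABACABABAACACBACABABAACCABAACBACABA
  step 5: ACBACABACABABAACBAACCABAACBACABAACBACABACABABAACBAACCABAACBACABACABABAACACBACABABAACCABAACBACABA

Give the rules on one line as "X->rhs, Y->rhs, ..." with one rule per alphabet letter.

  step 4 ⇒ step 5: CABABAACACBACABACABABAACACBACABABAACCABAACBACABA ⇒ AC·BA·CA·BA·CA·BA·BA·AC·BA·AC·CA·BA·AC·BA·CA·BA·AC·BA·CA·BA·CA·BA·BA·AC·BA·AC·CA·BA·AC·BA·CA·BA·CA·BA·BA·AC·AC·BA·CA·BA·BA·AC·CA·BA·AC·BA·CA·BA
    A ↦ BA
    B ↦ CA
    C ↦ AC

A->BA, B->CA, C->AC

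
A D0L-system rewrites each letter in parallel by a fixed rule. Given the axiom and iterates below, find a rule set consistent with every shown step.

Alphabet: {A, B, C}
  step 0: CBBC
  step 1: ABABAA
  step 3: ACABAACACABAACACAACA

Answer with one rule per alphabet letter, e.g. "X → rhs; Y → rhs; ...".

A->AC, B->BA, C->A

  step 0 ⇒ step 1: CBBC ⇒ A·BA·BA·A
    B ↦ BA
    C ↦ A
    A ↦ AC  (constrained at step 1)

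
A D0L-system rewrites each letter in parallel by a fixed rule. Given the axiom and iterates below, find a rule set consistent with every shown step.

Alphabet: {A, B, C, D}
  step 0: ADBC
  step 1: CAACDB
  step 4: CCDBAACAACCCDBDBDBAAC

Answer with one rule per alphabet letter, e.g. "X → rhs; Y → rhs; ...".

  step 0 ⇒ step 1: ADBC ⇒ C·A·AC·DB
    A ↦ C
    B ↦ AC
    C ↦ DB
    D ↦ A

A->C, B->AC, C->DB, D->A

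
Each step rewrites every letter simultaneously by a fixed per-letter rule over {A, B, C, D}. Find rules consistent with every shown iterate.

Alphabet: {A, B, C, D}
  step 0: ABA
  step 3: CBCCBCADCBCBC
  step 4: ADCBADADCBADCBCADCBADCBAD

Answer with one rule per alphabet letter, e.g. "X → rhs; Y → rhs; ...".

  step 3 ⇒ step 4: CBCCBCADCBCBC ⇒ AD·CB·AD·AD·CB·AD·C·BC·AD·CB·AD·CB·AD
    A ↦ C
    B ↦ CB
    C ↦ AD
    D ↦ BC

A->C, B->CB, C->AD, D->BC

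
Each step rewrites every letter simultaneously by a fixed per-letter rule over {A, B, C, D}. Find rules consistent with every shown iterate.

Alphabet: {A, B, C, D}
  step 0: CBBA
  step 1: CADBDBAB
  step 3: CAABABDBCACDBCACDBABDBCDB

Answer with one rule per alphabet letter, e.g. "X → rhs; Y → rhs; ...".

A->AB, B->DB, C->CA, D->C

  step 0 ⇒ step 1: CBBA ⇒ CA·DB·DB·AB
    A ↦ AB
    B ↦ DB
    C ↦ CA
    D ↦ C  (constrained at step 1)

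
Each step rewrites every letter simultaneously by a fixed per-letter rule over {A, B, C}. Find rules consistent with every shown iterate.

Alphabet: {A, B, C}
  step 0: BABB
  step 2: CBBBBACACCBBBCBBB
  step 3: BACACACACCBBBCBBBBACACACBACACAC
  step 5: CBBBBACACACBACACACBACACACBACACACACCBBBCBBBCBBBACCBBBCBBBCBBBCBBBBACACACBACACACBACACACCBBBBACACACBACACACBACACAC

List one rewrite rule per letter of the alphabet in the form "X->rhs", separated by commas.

A->CBB, B->AC, C->B

  step 2 ⇒ step 3: CBBBBACACCBBBCBBB ⇒ B·AC·AC·AC·AC·CBB·B·CBB·B·B·AC·AC·AC·B·AC·AC·AC
    A ↦ CBB
    B ↦ AC
    C ↦ B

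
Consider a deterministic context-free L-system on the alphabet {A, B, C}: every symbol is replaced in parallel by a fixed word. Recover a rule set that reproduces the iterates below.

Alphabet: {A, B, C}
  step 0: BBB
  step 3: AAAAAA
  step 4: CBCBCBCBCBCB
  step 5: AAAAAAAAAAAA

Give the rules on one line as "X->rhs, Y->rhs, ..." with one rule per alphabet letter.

  step 4 ⇒ step 5: CBCBCBCBCBCB ⇒ A·A·A·A·A·A·A·A·A·A·A·A
    B ↦ A
    C ↦ A
  step 3 ⇒ step 4: AAAAAA ⇒ CB·CB·CB·CB·CB·CB
    A ↦ CB

A->CB, B->A, C->A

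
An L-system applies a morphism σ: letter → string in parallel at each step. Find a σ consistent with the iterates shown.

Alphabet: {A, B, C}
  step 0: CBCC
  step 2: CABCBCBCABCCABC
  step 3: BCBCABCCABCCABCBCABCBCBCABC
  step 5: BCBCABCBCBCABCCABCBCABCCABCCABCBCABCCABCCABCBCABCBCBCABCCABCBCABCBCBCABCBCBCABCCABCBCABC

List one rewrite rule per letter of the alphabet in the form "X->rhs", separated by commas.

  step 2 ⇒ step 3: CABCBCBCABCCABC ⇒ BC·B·CA·BC·CA·BC·CA·BC·B·CA·BC·BC·B·CA·BC
    A ↦ B
    B ↦ CA
    C ↦ BC

A->B, B->CA, C->BC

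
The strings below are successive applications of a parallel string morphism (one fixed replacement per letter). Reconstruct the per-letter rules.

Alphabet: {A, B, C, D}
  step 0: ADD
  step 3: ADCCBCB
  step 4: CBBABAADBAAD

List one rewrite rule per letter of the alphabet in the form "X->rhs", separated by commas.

A->C, B->AD, C->BA, D->B

  step 3 ⇒ step 4: ADCCBCB ⇒ C·B·BA·BA·AD·BA·AD
    A ↦ C
    B ↦ AD
    C ↦ BA
    D ↦ B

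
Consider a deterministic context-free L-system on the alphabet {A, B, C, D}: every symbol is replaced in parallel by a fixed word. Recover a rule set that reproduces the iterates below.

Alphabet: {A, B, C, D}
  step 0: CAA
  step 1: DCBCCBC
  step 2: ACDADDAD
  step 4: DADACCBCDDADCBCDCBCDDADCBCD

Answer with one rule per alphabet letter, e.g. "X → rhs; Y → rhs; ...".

A->CBC, B->A, C->D, D->AC

  step 1 ⇒ step 2: DCBCCBC ⇒ AC·D·A·D·D·A·D
    B ↦ A
    C ↦ D
    D ↦ AC
  step 0 ⇒ step 1: CAA ⇒ D·CBC·CBC
    A ↦ CBC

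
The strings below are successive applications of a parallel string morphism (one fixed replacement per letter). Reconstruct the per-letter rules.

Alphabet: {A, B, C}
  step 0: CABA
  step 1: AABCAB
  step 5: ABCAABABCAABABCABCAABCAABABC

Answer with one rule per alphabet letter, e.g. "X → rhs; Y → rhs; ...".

A->AB, B->C, C->A

  step 0 ⇒ step 1: CABA ⇒ A·AB·C·AB
    A ↦ AB
    B ↦ C
    C ↦ A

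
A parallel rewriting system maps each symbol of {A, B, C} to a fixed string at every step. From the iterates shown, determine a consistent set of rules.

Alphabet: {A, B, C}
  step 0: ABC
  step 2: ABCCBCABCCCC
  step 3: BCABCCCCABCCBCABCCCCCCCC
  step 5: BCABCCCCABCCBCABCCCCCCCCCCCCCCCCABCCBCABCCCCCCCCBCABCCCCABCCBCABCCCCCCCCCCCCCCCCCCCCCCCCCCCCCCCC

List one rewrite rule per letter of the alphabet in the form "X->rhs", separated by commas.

A->BC, B->AB, C->CC

  step 2 ⇒ step 3: ABCCBCABCCCC ⇒ BC·AB·CC·CC·AB·CC·BC·AB·CC·CC·CC·CC
    A ↦ BC
    B ↦ AB
    C ↦ CC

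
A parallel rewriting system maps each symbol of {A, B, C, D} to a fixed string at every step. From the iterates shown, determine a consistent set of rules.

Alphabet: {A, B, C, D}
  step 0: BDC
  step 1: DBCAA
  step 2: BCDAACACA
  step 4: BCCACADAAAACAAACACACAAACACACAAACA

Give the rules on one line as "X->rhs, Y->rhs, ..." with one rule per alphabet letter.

  step 1 ⇒ step 2: DBCAA ⇒ BC·D·AA·CA·CA
    A ↦ CA
    B ↦ D
    C ↦ AA
    D ↦ BC

A->CA, B->D, C->AA, D->BC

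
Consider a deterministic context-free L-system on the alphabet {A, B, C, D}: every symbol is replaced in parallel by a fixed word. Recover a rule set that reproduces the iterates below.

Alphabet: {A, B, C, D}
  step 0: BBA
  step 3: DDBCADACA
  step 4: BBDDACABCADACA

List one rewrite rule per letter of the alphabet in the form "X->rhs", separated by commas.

A->CA, B->D, C->DA, D->B

  step 3 ⇒ step 4: DDBCADACA ⇒ B·B·D·DA·CA·B·CA·DA·CA
    A ↦ CA
    B ↦ D
    C ↦ DA
    D ↦ B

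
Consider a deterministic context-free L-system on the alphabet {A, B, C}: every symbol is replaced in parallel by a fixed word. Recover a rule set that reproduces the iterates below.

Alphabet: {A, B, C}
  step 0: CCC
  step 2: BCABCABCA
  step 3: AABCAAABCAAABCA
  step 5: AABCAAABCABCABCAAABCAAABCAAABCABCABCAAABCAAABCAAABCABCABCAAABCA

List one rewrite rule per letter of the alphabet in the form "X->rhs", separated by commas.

A->BCA, B->A, C->A

  step 2 ⇒ step 3: BCABCABCA ⇒ A·A·BCA·A·A·BCA·A·A·BCA
    A ↦ BCA
    B ↦ A
    C ↦ A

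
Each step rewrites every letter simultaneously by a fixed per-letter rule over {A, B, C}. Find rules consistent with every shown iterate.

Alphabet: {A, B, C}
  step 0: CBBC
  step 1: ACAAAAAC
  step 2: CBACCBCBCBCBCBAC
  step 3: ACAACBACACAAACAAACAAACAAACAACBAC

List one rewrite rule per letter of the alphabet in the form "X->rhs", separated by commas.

  step 2 ⇒ step 3: CBACCBCBCBCBCBAC ⇒ AC·AA·CB·AC·AC·AA·AC·AA·AC·AA·AC·AA·AC·AA·CB·AC
    A ↦ CB
    B ↦ AA
    C ↦ AC

A->CB, B->AA, C->AC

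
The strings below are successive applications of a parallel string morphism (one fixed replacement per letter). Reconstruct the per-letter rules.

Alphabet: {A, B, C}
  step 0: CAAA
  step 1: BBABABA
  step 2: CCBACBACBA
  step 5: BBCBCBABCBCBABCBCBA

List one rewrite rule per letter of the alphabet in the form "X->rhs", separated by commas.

  step 1 ⇒ step 2: BBABABA ⇒ C·C·BA·C·BA·C·BA
    A ↦ BA
    B ↦ C
  step 0 ⇒ step 1: CAAA ⇒ B·BA·BA·BA
    C ↦ B

A->BA, B->C, C->B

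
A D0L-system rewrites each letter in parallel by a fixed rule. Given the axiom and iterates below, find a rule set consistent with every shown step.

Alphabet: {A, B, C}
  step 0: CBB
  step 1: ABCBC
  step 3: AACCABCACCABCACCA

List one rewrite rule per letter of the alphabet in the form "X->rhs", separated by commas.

  step 0 ⇒ step 1: CBB ⇒ A·BC·BC
    B ↦ BC
    C ↦ A
    A ↦ CCA  (constrained at step 1)

A->CCA, B->BC, C->A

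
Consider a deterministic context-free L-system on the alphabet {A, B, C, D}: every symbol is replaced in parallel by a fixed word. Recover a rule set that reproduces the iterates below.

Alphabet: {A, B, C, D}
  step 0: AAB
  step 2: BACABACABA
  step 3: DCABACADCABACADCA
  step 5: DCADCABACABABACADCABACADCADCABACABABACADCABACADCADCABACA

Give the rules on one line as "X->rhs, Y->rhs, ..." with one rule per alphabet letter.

A->CA, B->D, C->BA, D->BA

  step 2 ⇒ step 3: BACABACABA ⇒ D·CA·BA·CA·D·CA·BA·CA·D·CA
    A ↦ CA
    B ↦ D
    C ↦ BA
    D ↦ BA  (constrained at step 3)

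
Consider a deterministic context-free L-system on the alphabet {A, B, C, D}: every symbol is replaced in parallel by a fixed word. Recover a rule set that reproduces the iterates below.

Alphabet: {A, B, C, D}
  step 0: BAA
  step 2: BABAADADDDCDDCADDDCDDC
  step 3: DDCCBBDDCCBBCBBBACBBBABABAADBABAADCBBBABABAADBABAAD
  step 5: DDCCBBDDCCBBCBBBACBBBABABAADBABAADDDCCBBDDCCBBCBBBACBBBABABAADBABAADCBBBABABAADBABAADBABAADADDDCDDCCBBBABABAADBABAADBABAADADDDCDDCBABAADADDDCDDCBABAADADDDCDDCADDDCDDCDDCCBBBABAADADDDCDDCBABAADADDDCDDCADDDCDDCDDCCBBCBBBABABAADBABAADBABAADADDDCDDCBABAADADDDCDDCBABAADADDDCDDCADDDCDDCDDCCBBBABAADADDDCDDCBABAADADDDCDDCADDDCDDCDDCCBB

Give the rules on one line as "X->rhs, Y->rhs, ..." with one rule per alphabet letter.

  step 2 ⇒ step 3: BABAADADDDCDDCADDDCDDC ⇒ DDC·CBB·DDC·CBB·CBB·BA·CBB·BA·BA·BA·AD·BA·BA·AD·CBB·BA·BA·BA·AD·BA·BA·AD
    A ↦ CBB
    B ↦ DDC
    C ↦ AD
    D ↦ BA

A->CBB, B->DDC, C->AD, D->BA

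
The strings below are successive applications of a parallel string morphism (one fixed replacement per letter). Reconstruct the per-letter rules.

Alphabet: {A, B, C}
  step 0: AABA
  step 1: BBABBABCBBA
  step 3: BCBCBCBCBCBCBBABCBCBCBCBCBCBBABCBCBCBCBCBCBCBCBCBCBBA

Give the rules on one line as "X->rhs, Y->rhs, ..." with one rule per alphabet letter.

A->BBA, B->BC, C->BC

  step 0 ⇒ step 1: AABA ⇒ BBA·BBA·BC·BBA
    A ↦ BBA
    B ↦ BC
    C ↦ BC  (constrained at step 1)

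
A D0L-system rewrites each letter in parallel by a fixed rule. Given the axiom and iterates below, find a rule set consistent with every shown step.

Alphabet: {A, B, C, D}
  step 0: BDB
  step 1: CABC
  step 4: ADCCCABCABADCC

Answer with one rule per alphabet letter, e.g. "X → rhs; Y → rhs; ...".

A->C, B->C, C->AD, D->AB

  step 0 ⇒ step 1: BDB ⇒ C·AB·C
    B ↦ C
    D ↦ AB
    A ↦ C  (constrained at step 1)
    C ↦ AD  (constrained at step 1)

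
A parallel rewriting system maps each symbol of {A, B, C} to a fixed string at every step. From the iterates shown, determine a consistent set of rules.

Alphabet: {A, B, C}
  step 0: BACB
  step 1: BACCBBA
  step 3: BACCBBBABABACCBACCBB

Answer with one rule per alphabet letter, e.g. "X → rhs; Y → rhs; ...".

  step 0 ⇒ step 1: BACB ⇒ BA·CC·B·BA
    A ↦ CC
    B ↦ BA
    C ↦ B

A->CC, B->BA, C->B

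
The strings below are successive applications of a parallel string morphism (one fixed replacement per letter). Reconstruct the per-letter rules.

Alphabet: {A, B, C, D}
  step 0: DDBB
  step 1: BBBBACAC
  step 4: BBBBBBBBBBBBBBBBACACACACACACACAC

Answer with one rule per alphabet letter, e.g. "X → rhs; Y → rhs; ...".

A->D, B->AC, C->D, D->BB

  step 0 ⇒ step 1: DDBB ⇒ BB·BB·AC·AC
    B ↦ AC
    D ↦ BB
    A ↦ D  (constrained at step 1)
    C ↦ D  (constrained at step 1)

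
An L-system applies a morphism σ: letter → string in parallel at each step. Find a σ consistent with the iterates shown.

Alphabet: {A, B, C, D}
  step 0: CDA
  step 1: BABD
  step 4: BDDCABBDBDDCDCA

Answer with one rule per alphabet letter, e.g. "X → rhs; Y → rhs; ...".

A->BD, B->DC, C->B, D->A

  step 0 ⇒ step 1: CDA ⇒ B·A·BD
    A ↦ BD
    C ↦ B
    D ↦ A
    B ↦ DC  (constrained at step 1)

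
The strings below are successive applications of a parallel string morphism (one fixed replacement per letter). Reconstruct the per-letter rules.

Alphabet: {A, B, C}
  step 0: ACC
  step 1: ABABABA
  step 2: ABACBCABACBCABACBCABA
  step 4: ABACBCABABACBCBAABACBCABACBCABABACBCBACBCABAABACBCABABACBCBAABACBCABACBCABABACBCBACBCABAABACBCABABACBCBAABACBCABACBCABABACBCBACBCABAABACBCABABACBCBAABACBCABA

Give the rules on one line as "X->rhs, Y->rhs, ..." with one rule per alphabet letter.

A->ABA, B->CBC, C->BA

  step 1 ⇒ step 2: ABABABA ⇒ ABA·CBC·ABA·CBC·ABA·CBC·ABA
    A ↦ ABA
    B ↦ CBC
  step 0 ⇒ step 1: ACC ⇒ ABA·BA·BA
    C ↦ BA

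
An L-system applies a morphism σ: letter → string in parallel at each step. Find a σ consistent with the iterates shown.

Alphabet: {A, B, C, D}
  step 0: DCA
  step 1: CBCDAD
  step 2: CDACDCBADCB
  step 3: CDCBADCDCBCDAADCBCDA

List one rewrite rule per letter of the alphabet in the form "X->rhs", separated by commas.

A->AD, B->A, C->CD, D->CB

  step 2 ⇒ step 3: CDACDCBADCB ⇒ CD·CB·AD·CD·CB·CD·A·AD·CB·CD·A
    A ↦ AD
    B ↦ A
    C ↦ CD
    D ↦ CB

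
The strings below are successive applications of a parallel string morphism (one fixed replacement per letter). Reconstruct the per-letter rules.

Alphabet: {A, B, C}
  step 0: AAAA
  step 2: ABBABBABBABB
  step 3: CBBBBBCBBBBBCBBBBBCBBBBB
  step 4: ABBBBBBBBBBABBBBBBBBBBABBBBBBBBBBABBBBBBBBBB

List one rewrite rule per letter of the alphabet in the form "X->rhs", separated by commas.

A->CB, B->BB, C->A

  step 3 ⇒ step 4: CBBBBBCBBBBBCBBBBBCBBBBB ⇒ A·BB·BB·BB·BB·BB·A·BB·BB·BB·BB·BB·A·BB·BB·BB·BB·BB·A·BB·BB·BB·BB·BB
    B ↦ BB
    C ↦ A
  step 2 ⇒ step 3: ABBABBABBABB ⇒ CB·BB·BB·CB·BB·BB·CB·BB·BB·CB·BB·BB
    A ↦ CB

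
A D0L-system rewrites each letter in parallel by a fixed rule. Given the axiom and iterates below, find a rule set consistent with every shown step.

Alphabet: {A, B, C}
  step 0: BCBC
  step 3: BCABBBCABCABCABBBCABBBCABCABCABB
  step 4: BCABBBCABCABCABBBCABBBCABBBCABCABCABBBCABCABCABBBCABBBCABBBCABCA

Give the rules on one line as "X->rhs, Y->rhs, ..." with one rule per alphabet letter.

A->B, B->BCA, C->B

  step 3 ⇒ step 4: BCABBBCABCABCABBBCABBBCABCABCABB ⇒ BCA·B·B·BCA·BCA·BCA·B·B·BCA·B·B·BCA·B·B·BCA·BCA·BCA·B·B·BCA·BCA·BCA·B·B·BCA·B·B·BCA·B·B·BCA·BCA
    A ↦ B
    B ↦ BCA
    C ↦ B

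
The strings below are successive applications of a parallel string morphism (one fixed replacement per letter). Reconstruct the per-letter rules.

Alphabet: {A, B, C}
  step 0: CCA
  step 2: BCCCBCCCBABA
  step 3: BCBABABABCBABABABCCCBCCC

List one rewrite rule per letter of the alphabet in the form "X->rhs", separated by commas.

  step 2 ⇒ step 3: BCCCBCCCBABA ⇒ BC·BA·BA·BA·BC·BA·BA·BA·BC·CC·BC·CC
    A ↦ CC
    B ↦ BC
    C ↦ BA

A->CC, B->BC, C->BA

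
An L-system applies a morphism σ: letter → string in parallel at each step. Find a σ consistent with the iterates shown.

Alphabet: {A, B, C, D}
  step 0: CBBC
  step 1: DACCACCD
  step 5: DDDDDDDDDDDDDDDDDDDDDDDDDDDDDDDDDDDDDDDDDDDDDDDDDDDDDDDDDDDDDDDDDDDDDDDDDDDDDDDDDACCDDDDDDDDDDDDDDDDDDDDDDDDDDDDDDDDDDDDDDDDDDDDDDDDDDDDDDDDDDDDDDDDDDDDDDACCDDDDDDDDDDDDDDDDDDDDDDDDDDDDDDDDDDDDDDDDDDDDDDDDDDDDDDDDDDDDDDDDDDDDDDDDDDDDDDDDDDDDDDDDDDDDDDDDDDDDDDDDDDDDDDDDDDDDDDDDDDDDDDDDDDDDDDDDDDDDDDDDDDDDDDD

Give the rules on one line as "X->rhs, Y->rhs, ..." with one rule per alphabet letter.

  step 0 ⇒ step 1: CBBC ⇒ D·ACC·ACC·D
    B ↦ ACC
    C ↦ D
    A ↦ BC  (constrained at step 1)
    D ↦ DDD  (constrained at step 1)

A->BC, B->ACC, C->D, D->DDD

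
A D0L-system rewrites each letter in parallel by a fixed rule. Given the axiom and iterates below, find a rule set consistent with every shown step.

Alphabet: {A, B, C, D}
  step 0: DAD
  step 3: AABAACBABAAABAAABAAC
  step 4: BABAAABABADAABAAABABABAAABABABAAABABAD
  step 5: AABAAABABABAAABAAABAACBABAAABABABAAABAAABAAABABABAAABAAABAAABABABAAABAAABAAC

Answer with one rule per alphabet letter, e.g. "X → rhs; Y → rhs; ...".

  step 4 ⇒ step 5: BABAAABABADAABAAABABABAAABABABAAABABAD ⇒ AA·BA·AA·BA·BA·BA·AA·BA·AA·BA·AC·BA·BA·AA·BA·BA·BA·AA·BA·AA·BA·AA·BA·BA·BA·AA·BA·AA·BA·AA·BA·BA·BA·AA·BA·AA·BA·AC
    A ↦ BA
    B ↦ AA
    D ↦ AC
  step 3 ⇒ step 4: AABAACBABAAABAAABAAC ⇒ BA·BA·AA·BA·BA·D·AA·BA·AA·BA·BA·BA·AA·BA·BA·BA·AA·BA·BA·D
    C ↦ D

A->BA, B->AA, C->D, D->AC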